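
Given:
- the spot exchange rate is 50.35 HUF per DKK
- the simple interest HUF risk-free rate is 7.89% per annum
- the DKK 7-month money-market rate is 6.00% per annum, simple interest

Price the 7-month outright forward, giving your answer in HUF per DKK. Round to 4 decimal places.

T = 7/12 years.
Growth of 1 HUF over T: 1 + 0.0789×7/12 = 1.046025.
DKK accumulates by 1 + 0.0600×7/12 = 1.035000.
So F = 50.35 × 1.046025 / 1.035000 = 50.886337 (HUF/DKK).

50.8863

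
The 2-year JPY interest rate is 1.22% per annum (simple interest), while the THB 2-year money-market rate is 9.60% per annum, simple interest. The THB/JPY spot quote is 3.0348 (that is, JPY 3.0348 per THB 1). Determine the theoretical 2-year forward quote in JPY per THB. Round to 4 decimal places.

T = 2 years.
JPY accumulates by 1 + 0.0122×2 = 1.024400.
THB growth factor: 1 + 0.0960×2 = 1.192000.
CIP: F = S · (grow JPY)/(grow THB) = 3.0348 × 1.024400/1.192000 = 2.608095 JPY per THB.

2.6081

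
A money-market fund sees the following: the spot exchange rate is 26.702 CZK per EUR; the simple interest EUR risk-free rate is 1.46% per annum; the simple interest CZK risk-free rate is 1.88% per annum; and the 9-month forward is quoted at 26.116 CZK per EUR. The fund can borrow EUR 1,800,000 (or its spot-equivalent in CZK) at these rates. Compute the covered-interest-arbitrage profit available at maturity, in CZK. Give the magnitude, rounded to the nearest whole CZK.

T = 9/12 years.
Keep in EUR, deliver into the forward: 1,800,000·1.010950·26.116 = CZK 47,523,546.36.
Swap to CZK now, deposit: 1,800,000·26.702·1.014100 = CZK 48,741,296.76.
The quoted forward undervalues EUR, so borrow EUR, convert to CZK at spot, deposit the CZK at 1.88%, and buy EUR forward at 26.116 to cover the loan.
Arbitrage profit = |47,523,546.36 − 48,741,296.76| = CZK 1,217,750.

CZK 1,217,750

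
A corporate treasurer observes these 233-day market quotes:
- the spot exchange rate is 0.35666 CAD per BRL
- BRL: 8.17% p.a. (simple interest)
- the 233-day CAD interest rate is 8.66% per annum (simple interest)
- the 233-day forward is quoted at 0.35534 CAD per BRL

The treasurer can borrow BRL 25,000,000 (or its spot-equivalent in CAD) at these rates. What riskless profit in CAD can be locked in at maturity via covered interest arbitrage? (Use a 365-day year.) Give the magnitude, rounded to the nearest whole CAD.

T = 233/365 years.
Keep in BRL, deliver into the forward: 25,000,000·1.052153699·0.35534 = CAD 9,346,807.39.
Swap to CAD now, deposit: 25,000,000·0.35666·1.055281644 = CAD 9,409,418.78.
The quoted forward undervalues BRL, so borrow BRL, convert to CAD at spot, deposit the CAD at 8.66%, and buy BRL forward at 0.35534 to cover the loan.
The gap between the two covered legs is CAD 62,611.

CAD 62,611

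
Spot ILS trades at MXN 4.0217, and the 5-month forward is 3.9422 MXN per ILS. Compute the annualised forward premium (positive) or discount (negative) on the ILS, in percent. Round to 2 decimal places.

-4.74%

T = 5/12 years.
ILS trades forward at -1.97678% vs spot over the period.
Annualise by dividing by T: -0.0197678 / (5/12) = -0.047443 → -4.74%.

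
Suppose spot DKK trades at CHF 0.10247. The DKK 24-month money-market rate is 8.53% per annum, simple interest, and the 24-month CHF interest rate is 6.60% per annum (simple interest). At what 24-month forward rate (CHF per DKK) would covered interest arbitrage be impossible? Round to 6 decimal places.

0.099091

T = 2 years.
CHF growth factor: 1 + 0.0660×2 = 1.132000.
DKK accumulates by 1 + 0.0853×2 = 1.170600.
Forward (CHF per DKK) = 0.10247 × 1.132000 / 1.170600 = 0.09909110.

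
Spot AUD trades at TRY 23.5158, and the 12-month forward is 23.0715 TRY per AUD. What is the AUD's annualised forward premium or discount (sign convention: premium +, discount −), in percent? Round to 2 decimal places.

T = 1 year.
(F − S)/S = (23.0715 − 23.5158)/23.5158 = -0.0188937.
×(1/T) gives -1.89% p.a.

-1.89%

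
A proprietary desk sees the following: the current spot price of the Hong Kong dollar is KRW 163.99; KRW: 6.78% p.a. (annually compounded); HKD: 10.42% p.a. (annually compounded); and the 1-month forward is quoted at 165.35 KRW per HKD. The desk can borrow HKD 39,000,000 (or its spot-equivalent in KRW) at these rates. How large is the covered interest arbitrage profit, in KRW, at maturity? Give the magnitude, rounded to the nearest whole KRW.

KRW 71,468,383

T = 1/12 years.
Invest the HKD and cover forward: 39,000,000 × 1.008294299581 × 165.35 = KRW 6,502,137,034.99.
Convert at spot and invest in KRW: 39,000,000 × 163.99 × 1.005481674453 = KRW 6,430,668,651.95.
The quoted forward overvalues HKD, so borrow KRW, buy HKD at spot, deposit the HKD at 10.42%, and sell the proceeds forward at 165.35.
The gap between the two covered legs is KRW 71,468,383.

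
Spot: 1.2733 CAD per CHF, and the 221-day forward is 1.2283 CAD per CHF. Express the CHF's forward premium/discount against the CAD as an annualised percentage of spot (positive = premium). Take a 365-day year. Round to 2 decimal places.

T = 221/365 years.
(F − S)/S = (1.2283 − 1.2733)/1.2733 = -0.0353412.
Per annum: -0.0353412 / (221/365) = -0.058369 = -5.84%.

-5.84%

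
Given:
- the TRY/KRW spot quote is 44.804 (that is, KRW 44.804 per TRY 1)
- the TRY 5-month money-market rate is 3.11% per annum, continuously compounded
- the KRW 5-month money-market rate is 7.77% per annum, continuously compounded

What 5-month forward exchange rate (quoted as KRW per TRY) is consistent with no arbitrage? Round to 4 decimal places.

45.6824

T = 5/12 years.
KRW growth factor: e^(0.0777×5/12) = 1.03290477.
TRY accumulates by e^(0.0311×5/12) = 1.01304266.
So F = 44.804 × 1.03290477 / 1.01304266 = 45.682445 (KRW/TRY).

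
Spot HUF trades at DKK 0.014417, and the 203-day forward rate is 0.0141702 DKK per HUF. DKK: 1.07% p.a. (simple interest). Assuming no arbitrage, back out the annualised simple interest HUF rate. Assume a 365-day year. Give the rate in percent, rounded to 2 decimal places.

T = 203/365 years.
F/S = 0.0141702/0.014417 = 0.9828813 = (growth of DKK) / (growth of HUF).
DKK growth factor: 1 + 0.0107×203/365 = 1.005951.
That pins the HUF growth at 1.0234715.
(1.0234715 − 1)/T = 0.042202, i.e. 4.22%.

4.22%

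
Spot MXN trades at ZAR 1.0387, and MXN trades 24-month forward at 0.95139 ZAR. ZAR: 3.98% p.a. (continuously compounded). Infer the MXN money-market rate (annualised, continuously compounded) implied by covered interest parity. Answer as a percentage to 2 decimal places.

T = 2 years.
CIP gives F = S · g_ZAR/g_MXN, so g_ZAR/g_MXN = 0.95139/1.0387 = 0.9159430.
ZAR growth factor: e^(0.0398×2) = 1.0828538.
So the MXN growth factor = 1.1822284.
r = ln(1.1822284)/2 = 0.083701 → 8.37%.

8.37%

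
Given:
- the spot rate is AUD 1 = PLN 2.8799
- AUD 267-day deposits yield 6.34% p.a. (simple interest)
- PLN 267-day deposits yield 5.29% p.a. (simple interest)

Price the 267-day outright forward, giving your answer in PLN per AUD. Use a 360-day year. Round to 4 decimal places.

T = 267/360 years.
PLN growth factor: 1 + 0.0529×267/360 = 1.0392342.
Growth of 1 AUD over T: 1 + 0.0634×267/360 = 1.0470217.
Forward (PLN per AUD) = 2.8799 × 1.0392342 / 1.0470217 = 2.858480.

2.8585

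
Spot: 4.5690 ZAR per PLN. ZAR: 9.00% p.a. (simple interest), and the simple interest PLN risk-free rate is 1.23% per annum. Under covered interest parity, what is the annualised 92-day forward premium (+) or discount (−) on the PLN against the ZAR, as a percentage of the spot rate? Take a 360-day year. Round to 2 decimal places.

T = 92/360 years.
CIP forward (ZAR per PLN) = 4.569 × 1.023000/1.0031433 = 4.6594410.
Annualised premium = (F − S)/S × (1/T) = (4.6594410 − 4.569)/4.569 ÷ (92/360) = 7.75%.

+7.75%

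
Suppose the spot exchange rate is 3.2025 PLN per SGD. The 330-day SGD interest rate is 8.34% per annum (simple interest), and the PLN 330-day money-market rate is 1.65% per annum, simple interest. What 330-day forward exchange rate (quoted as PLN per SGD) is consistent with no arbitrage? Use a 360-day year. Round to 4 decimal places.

3.0201

T = 330/360 years.
PLN growth factor: 1 + 0.0165×330/360 = 1.015125.
SGD accumulates by 1 + 0.0834×330/360 = 1.076450.
Forward (PLN per SGD) = 3.2025 × 1.015125 / 1.076450 = 3.020055.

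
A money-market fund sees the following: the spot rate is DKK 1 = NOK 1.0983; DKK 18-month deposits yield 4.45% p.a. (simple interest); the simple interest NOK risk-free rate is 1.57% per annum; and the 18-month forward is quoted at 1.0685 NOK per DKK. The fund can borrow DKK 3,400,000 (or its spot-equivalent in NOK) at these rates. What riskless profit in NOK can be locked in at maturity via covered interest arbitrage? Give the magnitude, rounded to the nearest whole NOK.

T = 18/12 years.
Invest the DKK and cover forward: 3,400,000 × 1.066750 × 1.0685 = NOK 3,875,396.08.
Convert at spot and invest in NOK: 3,400,000 × 1.0983 × 1.023550 = NOK 3,822,160.88.
The quoted forward overvalues DKK, so borrow NOK, buy DKK at spot, deposit the DKK at 4.45%, and sell the proceeds forward at 1.0685.
Arbitrage profit = |3,875,396.08 − 3,822,160.88| = NOK 53,235.

NOK 53,235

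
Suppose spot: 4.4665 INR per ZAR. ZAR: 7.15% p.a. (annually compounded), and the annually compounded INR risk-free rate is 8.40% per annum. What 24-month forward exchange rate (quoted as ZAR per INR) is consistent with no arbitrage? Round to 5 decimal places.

T = 2 years.
INR accumulates by (1 + 0.0840)^2 = 1.175056.
Growth of 1 ZAR over T: (1 + 0.0715)^2 = 1.1481122.
So F = 4.4665 × 1.175056 / 1.1481122 = 4.571319 (INR/ZAR).
Quoted the other way: 1/4.571319 = 0.21876 ZAR per INR.

0.21876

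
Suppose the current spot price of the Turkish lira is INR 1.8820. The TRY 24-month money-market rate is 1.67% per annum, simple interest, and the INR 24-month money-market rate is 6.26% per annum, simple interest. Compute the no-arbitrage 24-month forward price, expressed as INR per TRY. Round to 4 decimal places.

T = 2 years.
Growth of 1 INR over T: 1 + 0.0626×2 = 1.125200.
TRY growth factor: 1 + 0.0167×2 = 1.033400.
CIP: F = S · (grow INR)/(grow TRY) = 1.882 × 1.125200/1.033400 = 2.049184 INR per TRY.

2.0492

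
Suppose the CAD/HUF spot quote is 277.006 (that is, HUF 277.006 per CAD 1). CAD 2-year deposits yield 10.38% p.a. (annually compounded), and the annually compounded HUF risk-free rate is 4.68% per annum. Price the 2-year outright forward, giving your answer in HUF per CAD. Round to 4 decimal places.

T = 2 years.
Growth of 1 HUF over T: (1 + 0.0468)^2 = 1.09579024.
Growth of 1 CAD over T: (1 + 0.1038)^2 = 1.21837444.
Forward (HUF per CAD) = 277.006 × 1.09579024 / 1.21837444 = 249.135620.

249.1356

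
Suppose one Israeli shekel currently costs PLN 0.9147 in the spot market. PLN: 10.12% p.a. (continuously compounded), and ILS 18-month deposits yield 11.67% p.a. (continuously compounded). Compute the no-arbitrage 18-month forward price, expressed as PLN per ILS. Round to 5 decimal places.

T = 18/12 years.
Growth of 1 PLN over T: e^(0.1012×18/12) = 1.1639274.
ILS growth factor: e^(0.1167×18/12) = 1.1913058.
CIP: F = S · (grow PLN)/(grow ILS) = 0.9147 × 1.1639274/1.1913058 = 0.8936785 PLN per ILS.

0.89368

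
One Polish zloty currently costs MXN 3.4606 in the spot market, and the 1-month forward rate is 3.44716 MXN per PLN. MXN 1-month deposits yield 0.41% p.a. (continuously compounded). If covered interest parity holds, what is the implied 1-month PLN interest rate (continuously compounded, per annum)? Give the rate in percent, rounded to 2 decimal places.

T = 1/12 years.
F/S = 3.44716/3.4606 = 0.9961163 = (growth of MXN) / (growth of PLN).
MXN growth factor: e^(0.0041×1/12) = 1.0003417.
That pins the PLN growth at 1.0042419.
r = ln(1.0042419)/(1/12) = 0.050795 → 5.08%.

5.08%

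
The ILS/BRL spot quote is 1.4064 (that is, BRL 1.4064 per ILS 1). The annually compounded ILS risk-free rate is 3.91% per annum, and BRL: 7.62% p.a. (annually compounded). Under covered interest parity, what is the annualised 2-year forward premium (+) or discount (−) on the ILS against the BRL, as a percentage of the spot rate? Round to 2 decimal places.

T = 2 years.
F = S · g_BRL/g_ILS = 1.4064 × 1.1582064/1.0797288 = 1.5086209.
Annualised premium = (F − S)/S × (1/T) = (1.5086209 − 1.4064)/1.4064 ÷ 2 = 3.63%.

+3.63%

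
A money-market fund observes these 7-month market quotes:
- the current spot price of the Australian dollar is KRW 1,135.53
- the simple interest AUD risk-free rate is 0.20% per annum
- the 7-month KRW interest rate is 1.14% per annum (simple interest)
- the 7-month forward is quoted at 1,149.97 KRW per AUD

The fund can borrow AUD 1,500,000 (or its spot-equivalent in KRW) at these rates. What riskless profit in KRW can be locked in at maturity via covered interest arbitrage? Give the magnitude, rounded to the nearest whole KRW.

T = 7/12 years.
Invest the AUD and cover forward: 1,500,000 × 1.001166666667 × 1149.97 = KRW 1,726,967,447.50.
Convert at spot and invest in KRW: 1,500,000 × 1135.53 × 1.006650 = KRW 1,714,621,911.75.
The quoted forward overvalues AUD, so borrow KRW, buy AUD at spot, deposit the AUD at 0.20%, and sell the proceeds forward at 1,149.97.
Arbitrage profit = |1,726,967,447.50 − 1,714,621,911.75| = KRW 12,345,536.

KRW 12,345,536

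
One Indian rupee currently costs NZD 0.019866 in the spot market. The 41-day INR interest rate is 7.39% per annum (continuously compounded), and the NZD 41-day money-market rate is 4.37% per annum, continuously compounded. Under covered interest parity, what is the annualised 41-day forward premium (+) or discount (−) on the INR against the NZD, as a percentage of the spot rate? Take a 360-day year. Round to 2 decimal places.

-3.01%

T = 41/360 years.
No-arbitrage forward: 0.019866 × 1.0049894 / 1.0084519 = 0.019797790 NZD/INR.
(F − S)/S ÷ T = (0.019797790 − 0.019866)/0.019866/(41/360) = -0.030148 → -3.01%.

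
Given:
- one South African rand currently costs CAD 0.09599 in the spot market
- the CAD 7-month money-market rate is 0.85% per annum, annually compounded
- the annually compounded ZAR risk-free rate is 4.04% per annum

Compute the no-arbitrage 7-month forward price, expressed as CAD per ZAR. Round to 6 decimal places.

0.094262

T = 7/12 years.
CAD growth factor: (1 + 0.0085)^(7/12) = 1.0049496.
ZAR growth factor: (1 + 0.0404)^(7/12) = 1.023372.
So F = 0.09599 × 1.0049496 / 1.023372 = 0.09426202 (CAD/ZAR).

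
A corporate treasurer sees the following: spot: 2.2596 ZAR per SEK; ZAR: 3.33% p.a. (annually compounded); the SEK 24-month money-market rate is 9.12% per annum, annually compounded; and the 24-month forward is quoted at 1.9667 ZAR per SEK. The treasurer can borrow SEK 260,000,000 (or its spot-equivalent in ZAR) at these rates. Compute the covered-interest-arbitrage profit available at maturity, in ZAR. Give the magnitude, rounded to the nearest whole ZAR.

T = 2 years.
Keep in SEK, deliver into the forward: 260,000,000·1.19071744·1.9667 = ZAR 608,863,837.20.
Swap to ZAR now, deposit: 260,000,000·2.2596·1.06770889 = ZAR 627,274,702.04.
The quoted forward undervalues SEK, so borrow SEK, convert to ZAR at spot, deposit the ZAR at 3.33%, and buy SEK forward at 1.9667 to cover the loan.
Arbitrage profit = |608,863,837.20 − 627,274,702.04| = ZAR 18,410,865.

ZAR 18,410,865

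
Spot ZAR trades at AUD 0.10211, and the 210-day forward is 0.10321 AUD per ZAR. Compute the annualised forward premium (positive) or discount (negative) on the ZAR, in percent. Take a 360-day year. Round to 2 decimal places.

T = 210/360 years.
(F − S)/S = (0.10321 − 0.10211)/0.10211 = 0.0107727.
Per annum: 0.0107727 / (210/360) = 0.018467 = 1.85%.

+1.85%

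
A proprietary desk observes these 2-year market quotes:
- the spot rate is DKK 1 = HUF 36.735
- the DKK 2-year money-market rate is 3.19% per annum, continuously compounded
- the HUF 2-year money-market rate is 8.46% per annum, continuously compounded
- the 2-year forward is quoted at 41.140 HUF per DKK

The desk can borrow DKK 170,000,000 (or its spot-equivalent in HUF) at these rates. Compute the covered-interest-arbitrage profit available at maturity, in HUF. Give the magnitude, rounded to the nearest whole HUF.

T = 2 years.
Route A — deposit DKK, sell forward: 170,000,000 × 1.065879201602 × 41.140 = HUF 7,454,545,960.16.
Route B — convert at spot, deposit HUF: 170,000,000 × 36.735 × 1.184356986636 = HUF 7,396,250,163.69.
The quoted forward overvalues DKK, so borrow HUF, buy DKK at spot, deposit the DKK at 3.19%, and sell the proceeds forward at 41.140.
The gap between the two covered legs is HUF 58,295,796.

HUF 58,295,796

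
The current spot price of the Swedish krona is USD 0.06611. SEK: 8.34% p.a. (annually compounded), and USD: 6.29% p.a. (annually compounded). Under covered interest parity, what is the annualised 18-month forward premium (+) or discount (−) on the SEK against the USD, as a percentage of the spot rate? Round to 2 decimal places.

T = 18/12 years.
F = S · g_USD/g_SEK = 0.06611 × 1.0958185/1.1276732 = 0.06424251.
(F − S)/S ÷ T = (0.06424251 − 0.06611)/0.06611/(18/12) = -0.018832 → -1.88%.

-1.88%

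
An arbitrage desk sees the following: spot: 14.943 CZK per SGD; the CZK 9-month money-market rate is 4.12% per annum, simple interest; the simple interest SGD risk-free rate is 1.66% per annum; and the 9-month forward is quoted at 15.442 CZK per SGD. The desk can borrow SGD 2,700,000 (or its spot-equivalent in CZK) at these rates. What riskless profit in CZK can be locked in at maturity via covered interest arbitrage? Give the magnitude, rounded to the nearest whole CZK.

T = 9/12 years.
Invest the SGD and cover forward: 2,700,000 × 1.012450 × 15.442 = CZK 42,212,482.83.
Convert at spot and invest in CZK: 2,700,000 × 14.943 × 1.030900 = CZK 41,592,794.49.
The quoted forward overvalues SGD, so borrow CZK, buy SGD at spot, deposit the SGD at 1.66%, and sell the proceeds forward at 15.442.
Arbitrage profit = |42,212,482.83 − 41,592,794.49| = CZK 619,688.

CZK 619,688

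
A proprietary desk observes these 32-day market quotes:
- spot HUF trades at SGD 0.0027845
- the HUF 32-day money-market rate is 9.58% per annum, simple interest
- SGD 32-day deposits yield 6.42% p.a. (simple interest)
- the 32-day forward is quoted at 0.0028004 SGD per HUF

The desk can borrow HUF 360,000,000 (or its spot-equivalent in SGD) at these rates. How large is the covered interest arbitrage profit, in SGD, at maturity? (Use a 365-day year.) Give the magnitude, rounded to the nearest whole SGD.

SGD 8,549

T = 32/365 years.
Route A — deposit HUF, sell forward: 360,000,000 × 1.008398904 × 0.0028004 = SGD 1,016,611.30.
Route B — convert at spot, deposit SGD: 360,000,000 × 0.0027845 × 1.005628493 = SGD 1,008,062.11.
The quoted forward overvalues HUF, so borrow SGD, buy HUF at spot, deposit the HUF at 9.58%, and sell the proceeds forward at 0.0028004.
The gap between the two covered legs is SGD 8,549.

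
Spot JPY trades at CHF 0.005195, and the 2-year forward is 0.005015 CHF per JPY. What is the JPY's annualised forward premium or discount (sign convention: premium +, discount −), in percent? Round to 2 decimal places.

-1.73%

T = 2 years.
(F − S)/S = (0.005015 − 0.005195)/0.005195 = -0.0346487.
Per annum: -0.0346487 / 2 = -0.017324 = -1.73%.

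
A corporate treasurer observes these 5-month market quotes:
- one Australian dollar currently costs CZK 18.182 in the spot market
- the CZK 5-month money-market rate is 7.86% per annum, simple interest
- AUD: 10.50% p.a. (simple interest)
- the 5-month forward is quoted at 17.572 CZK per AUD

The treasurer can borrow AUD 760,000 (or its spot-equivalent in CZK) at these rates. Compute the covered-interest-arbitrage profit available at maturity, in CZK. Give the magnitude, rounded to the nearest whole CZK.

T = 5/12 years.
Route A — deposit AUD, sell forward: 760,000 × 1.043750 × 17.572 = CZK 13,938,989.00.
Route B — convert at spot, deposit CZK: 760,000 × 18.182 × 1.032750 = CZK 14,270,869.98.
The quoted forward undervalues AUD, so borrow AUD, convert to CZK at spot, deposit the CZK at 7.86%, and buy AUD forward at 17.572 to cover the loan.
Profit = 14,270,869.98 − 13,938,989.00 = CZK 331,881.

CZK 331,881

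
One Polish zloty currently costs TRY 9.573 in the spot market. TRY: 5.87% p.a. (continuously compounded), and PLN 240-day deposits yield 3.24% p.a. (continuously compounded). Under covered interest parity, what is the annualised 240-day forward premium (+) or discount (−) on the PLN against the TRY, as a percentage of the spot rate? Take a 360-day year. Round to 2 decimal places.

T = 240/360 years.
CIP forward (TRY per PLN) = 9.573 × 1.0399091/1.021835 = 9.742326.
(F − S)/S ÷ T = (9.742326 − 9.573)/9.573/(240/360) = 0.026532 → 2.65%.

+2.65%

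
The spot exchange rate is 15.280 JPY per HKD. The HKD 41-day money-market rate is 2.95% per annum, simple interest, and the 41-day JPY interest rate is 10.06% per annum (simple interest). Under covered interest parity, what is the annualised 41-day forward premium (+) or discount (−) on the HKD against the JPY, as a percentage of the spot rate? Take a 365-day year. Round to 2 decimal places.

T = 41/365 years.
No-arbitrage forward: 15.28 × 1.0113003 / 1.0033137 = 15.401632 JPY/HKD.
(F − S)/S ÷ T = (15.401632 − 15.28)/15.28/(41/365) = 0.070865 → 7.09%.

+7.09%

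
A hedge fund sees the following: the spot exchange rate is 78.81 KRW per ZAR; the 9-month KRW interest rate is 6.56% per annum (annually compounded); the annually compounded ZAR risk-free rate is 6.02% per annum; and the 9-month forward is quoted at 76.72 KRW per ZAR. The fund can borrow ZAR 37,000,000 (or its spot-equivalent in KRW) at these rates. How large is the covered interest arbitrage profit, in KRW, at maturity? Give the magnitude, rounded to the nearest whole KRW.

KRW 92,426,762

T = 9/12 years.
Keep in ZAR, deliver into the forward: 37,000,000·1.044818490656·76.72 = KRW 2,965,863,560.32.
Swap to KRW now, deposit: 37,000,000·78.81·1.048807197033 = KRW 3,058,290,322.33.
The quoted forward undervalues ZAR, so borrow ZAR, convert to KRW at spot, deposit the KRW at 6.56%, and buy ZAR forward at 76.72 to cover the loan.
Arbitrage profit = |2,965,863,560.32 − 3,058,290,322.33| = KRW 92,426,762.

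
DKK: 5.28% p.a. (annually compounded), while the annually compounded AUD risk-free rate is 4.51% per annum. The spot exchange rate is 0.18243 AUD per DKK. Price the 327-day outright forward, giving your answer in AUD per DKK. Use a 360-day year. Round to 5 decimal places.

0.18122

T = 327/360 years.
AUD growth factor: (1 + 0.0451)^(327/360) = 1.0408825.
DKK growth factor: (1 + 0.0528)^(327/360) = 1.0478461.
So F = 0.18243 × 1.0408825 / 1.0478461 = 0.1812176 (AUD/DKK).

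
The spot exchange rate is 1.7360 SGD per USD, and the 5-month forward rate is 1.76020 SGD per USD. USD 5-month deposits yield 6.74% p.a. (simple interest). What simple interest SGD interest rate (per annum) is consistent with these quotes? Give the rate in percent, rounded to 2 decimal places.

T = 5/12 years.
F/S = 1.7602/1.736 = 1.0139401 = (growth of SGD) / (growth of USD).
USD growth factor: 1 + 0.0674×5/12 = 1.0280833.
That pins the SGD growth at 1.0424149.
(1.0424149 − 1)/T = 0.101796, i.e. 10.18%.

10.18%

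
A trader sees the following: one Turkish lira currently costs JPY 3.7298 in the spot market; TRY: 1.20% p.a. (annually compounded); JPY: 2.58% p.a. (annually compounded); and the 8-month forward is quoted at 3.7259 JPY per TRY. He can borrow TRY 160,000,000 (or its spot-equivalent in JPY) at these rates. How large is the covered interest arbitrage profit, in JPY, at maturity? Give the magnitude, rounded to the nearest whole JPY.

T = 8/12 years.
Keep in TRY, deliver into the forward: 160,000,000·1.00798408474·3.7259 = JPY 600,903,664.21.
Swap to JPY now, deposit: 160,000,000·3.7298·1.01712687553 = JPY 606,988,771.26.
The quoted forward undervalues TRY, so borrow TRY, convert to JPY at spot, deposit the JPY at 2.58%, and buy TRY forward at 3.7259 to cover the loan.
Profit = 606,988,771.26 − 600,903,664.21 = JPY 6,085,107.

JPY 6,085,107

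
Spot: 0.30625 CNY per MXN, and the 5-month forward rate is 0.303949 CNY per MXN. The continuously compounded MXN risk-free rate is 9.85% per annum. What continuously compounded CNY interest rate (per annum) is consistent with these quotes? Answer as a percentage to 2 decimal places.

8.04%

T = 5/12 years.
By CIP, F/S equals the CNY-to-MXN growth ratio: 0.303949/0.30625 = 0.9924865.
The MXN side grows by e^(0.0985×5/12) = 1.0418955.
That pins the CNY growth at 1.0340672.
r = ln(1.0340672)/(5/12) = 0.080399 → 8.04%.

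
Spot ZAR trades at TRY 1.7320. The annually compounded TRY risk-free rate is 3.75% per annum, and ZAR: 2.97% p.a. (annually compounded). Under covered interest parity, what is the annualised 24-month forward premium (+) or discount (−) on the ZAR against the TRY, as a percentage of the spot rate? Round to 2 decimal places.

+0.76%

T = 2 years.
F = S · g_TRY/g_ZAR = 1.732 × 1.0764063/1.0602821 = 1.7583393.
(F − S)/S ÷ T = (1.7583393 − 1.732)/1.732/2 = 0.007604 → 0.76%.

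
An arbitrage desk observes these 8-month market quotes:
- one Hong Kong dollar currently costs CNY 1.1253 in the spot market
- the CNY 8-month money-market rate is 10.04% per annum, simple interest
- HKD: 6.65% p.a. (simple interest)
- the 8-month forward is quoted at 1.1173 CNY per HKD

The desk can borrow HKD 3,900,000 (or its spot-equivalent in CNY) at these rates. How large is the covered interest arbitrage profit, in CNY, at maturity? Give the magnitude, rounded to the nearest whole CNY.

CNY 131,767

T = 8/12 years.
Invest the HKD and cover forward: 3,900,000 × 1.044333333 × 1.1173 = CNY 4,550,651.17.
Convert at spot and invest in CNY: 3,900,000 × 1.1253 × 1.066933333 = CNY 4,682,418.31.
The quoted forward undervalues HKD, so borrow HKD, convert to CNY at spot, deposit the CNY at 10.04%, and buy HKD forward at 1.1173 to cover the loan.
Arbitrage profit = |4,550,651.17 − 4,682,418.31| = CNY 131,767.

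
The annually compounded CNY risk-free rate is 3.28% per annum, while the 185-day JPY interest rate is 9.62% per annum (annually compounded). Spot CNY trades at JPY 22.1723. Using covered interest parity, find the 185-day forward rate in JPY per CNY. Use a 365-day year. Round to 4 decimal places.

T = 185/365 years.
Growth of 1 JPY over T: (1 + 0.0962)^(185/365) = 1.04765458.
Growth of 1 CNY over T: (1 + 0.0328)^(185/365) = 1.01649235.
Forward (JPY per CNY) = 22.1723 × 1.04765458 / 1.01649235 = 22.852028.

22.8520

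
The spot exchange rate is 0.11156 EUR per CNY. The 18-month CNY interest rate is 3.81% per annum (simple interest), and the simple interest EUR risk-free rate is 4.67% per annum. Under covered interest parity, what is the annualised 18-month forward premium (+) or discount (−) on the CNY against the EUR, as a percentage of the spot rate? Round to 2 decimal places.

+0.81%

T = 18/12 years.
CIP forward (EUR per CNY) = 0.11156 × 1.070050/1.057150 = 0.11292132.
(F − S)/S ÷ T = (0.11292132 − 0.11156)/0.11156/(18/12) = 0.008135 → 0.81%.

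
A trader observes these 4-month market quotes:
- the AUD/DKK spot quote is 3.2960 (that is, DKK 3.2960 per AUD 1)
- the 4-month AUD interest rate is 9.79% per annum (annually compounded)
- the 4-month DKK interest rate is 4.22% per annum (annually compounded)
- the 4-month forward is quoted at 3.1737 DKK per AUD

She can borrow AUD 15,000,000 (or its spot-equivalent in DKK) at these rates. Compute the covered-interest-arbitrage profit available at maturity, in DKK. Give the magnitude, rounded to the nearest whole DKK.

T = 4/12 years.
Keep in AUD, deliver into the forward: 15,000,000·1.0316227915·3.1737 = DKK 49,110,918.80.
Swap to DKK now, deposit: 15,000,000·3.2960·1.0138733079 = DKK 50,125,896.34.
The quoted forward undervalues AUD, so borrow AUD, convert to DKK at spot, deposit the DKK at 4.22%, and buy AUD forward at 3.1737 to cover the loan.
Profit = 50,125,896.34 − 49,110,918.80 = DKK 1,014,978.

DKK 1,014,978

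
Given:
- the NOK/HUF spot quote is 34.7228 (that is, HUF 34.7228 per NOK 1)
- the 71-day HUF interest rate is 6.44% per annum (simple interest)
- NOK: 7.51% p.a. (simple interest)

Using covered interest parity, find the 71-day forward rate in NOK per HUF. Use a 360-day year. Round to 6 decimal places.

0.028860

T = 71/360 years.
Growth of 1 HUF over T: 1 + 0.0644×71/360 = 1.0127011.
NOK growth factor: 1 + 0.0751×71/360 = 1.0148114.
So F = 34.7228 × 1.0127011 / 1.0148114 = 34.65059 (HUF/NOK).
Invert for NOK per HUF: 1 / 34.65059 = 0.028860.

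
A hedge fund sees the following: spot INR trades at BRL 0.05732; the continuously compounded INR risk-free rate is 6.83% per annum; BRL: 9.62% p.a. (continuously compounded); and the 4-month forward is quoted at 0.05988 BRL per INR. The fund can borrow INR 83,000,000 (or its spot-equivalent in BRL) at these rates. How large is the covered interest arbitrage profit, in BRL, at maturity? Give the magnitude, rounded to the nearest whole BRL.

BRL 171,898

T = 4/12 years.
Route A — deposit INR, sell forward: 83,000,000 × 1.023027805 × 0.05988 = BRL 5,084,489.11.
Route B — convert at spot, deposit BRL: 83,000,000 × 0.05732 × 1.032586342 = BRL 4,912,591.48.
The quoted forward overvalues INR, so borrow BRL, buy INR at spot, deposit the INR at 6.83%, and sell the proceeds forward at 0.05988.
Arbitrage profit = |5,084,489.11 − 4,912,591.48| = BRL 171,898.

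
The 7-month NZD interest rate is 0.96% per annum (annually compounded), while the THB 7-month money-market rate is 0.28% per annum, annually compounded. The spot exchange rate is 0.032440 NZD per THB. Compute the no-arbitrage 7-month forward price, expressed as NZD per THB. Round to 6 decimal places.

T = 7/12 years.
Growth of 1 NZD over T: (1 + 0.0096)^(7/12) = 1.0055889.
Growth of 1 THB over T: (1 + 0.0028)^(7/12) = 1.0016324.
Forward (NZD per THB) = 0.03244 × 1.0055889 / 1.0016324 = 0.03256814.

0.032568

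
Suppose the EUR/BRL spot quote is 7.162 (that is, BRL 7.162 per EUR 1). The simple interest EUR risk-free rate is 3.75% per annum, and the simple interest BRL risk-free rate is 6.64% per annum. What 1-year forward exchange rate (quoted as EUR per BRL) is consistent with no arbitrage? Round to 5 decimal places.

0.13584

T = 1 year.
BRL growth factor: 1 + 0.0664×1 = 1.066400.
Growth of 1 EUR over T: 1 + 0.0375×1 = 1.037500.
Forward (BRL per EUR) = 7.162 × 1.066400 / 1.037500 = 7.361501.
Invert for EUR per BRL: 1 / 7.361501 = 0.13584.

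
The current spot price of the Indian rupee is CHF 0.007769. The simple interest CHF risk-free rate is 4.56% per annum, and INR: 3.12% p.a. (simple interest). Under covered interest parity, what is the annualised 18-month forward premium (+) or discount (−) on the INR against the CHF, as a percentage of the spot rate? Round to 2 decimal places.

T = 18/12 years.
CIP forward (CHF per INR) = 0.007769 × 1.068400/1.046800 = 0.007929308.
(F − S)/S ÷ T = (0.007929308 − 0.007769)/0.007769/(18/12) = 0.013756 → 1.38%.

+1.38%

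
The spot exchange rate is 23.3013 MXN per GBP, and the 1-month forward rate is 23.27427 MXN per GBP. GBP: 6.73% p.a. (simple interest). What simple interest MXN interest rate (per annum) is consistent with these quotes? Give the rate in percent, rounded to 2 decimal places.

T = 1/12 years.
CIP gives F = S · g_MXN/g_GBP, so g_MXN/g_GBP = 23.27427/23.3013 = 0.9988400.
GBP growth factor: 1 + 0.0673×1/12 = 1.0056083.
That pins the MXN growth at 1.0044418.
(1.0044418 − 1)/T = 0.053302, i.e. 5.33%.

5.33%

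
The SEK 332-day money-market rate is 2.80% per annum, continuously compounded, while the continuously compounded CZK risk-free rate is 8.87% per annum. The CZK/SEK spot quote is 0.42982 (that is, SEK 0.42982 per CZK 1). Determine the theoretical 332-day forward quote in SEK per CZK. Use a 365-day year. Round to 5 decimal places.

0.40673

T = 332/365 years.
Growth of 1 SEK over T: e^(0.0280×332/365) = 1.0257956.
Growth of 1 CZK over T: e^(0.0887×332/365) = 1.0840245.
So F = 0.42982 × 1.0257956 / 1.0840245 = 0.4067320 (SEK/CZK).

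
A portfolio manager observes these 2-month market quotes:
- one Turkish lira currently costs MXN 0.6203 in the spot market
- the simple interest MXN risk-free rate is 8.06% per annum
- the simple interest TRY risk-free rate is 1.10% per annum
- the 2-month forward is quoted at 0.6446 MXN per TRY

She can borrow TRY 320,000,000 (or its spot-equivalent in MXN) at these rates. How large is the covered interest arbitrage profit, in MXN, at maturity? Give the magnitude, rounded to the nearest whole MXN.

MXN 5,487,702

T = 2/12 years.
Keep in TRY, deliver into the forward: 320,000,000·1.00183333333·0.6446 = MXN 206,650,165.33.
Swap to MXN now, deposit: 320,000,000·0.6203·1.01343333333 = MXN 201,162,462.93.
The quoted forward overvalues TRY, so borrow MXN, buy TRY at spot, deposit the TRY at 1.10%, and sell the proceeds forward at 0.6446.
The gap between the two covered legs is MXN 5,487,702.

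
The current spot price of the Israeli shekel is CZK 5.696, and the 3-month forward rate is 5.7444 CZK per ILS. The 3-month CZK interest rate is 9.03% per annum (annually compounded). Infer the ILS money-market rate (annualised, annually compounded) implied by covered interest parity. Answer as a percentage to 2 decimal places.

T = 3/12 years.
CIP gives F = S · g_CZK/g_ILS, so g_CZK/g_ILS = 5.7444/5.696 = 1.0084972.
The CZK side grows by (1 + 0.0903)^(3/12) = 1.0218485.
So the ILS growth factor = 1.0132388.
r = 1.0132388^(12/3) − 1 = 0.054016 → 5.40%.

5.40%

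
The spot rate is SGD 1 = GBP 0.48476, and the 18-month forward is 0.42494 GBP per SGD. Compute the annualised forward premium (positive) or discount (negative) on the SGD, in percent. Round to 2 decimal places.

-8.23%

T = 18/12 years.
(F − S)/S = (0.42494 − 0.48476)/0.48476 = -0.1234013.
×(1/T) gives -8.23% p.a.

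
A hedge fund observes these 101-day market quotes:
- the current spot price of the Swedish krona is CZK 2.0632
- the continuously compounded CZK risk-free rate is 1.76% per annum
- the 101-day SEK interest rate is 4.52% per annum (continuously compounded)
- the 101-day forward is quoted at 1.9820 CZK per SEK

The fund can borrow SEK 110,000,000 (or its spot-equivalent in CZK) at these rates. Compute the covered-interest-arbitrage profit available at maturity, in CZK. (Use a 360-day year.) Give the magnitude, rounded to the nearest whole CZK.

CZK 7,273,070

T = 101/360 years.
Route A — deposit SEK, sell forward: 110,000,000 × 1.01276185736 × 1.9820 = CZK 220,802,340.14.
Route B — convert at spot, deposit CZK: 110,000,000 × 2.0632 × 1.00494998869 = CZK 228,075,409.83.
The quoted forward undervalues SEK, so borrow SEK, convert to CZK at spot, deposit the CZK at 1.76%, and buy SEK forward at 1.9820 to cover the loan.
Profit = 228,075,409.83 − 220,802,340.14 = CZK 7,273,070.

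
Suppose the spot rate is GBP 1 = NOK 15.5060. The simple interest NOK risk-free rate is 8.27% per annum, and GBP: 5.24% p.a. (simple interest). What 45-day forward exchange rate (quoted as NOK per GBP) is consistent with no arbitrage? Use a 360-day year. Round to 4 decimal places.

T = 45/360 years.
Growth of 1 NOK over T: 1 + 0.0827×45/360 = 1.0103375.
Growth of 1 GBP over T: 1 + 0.0524×45/360 = 1.006550.
Forward (NOK per GBP) = 15.506 × 1.0103375 / 1.006550 = 15.564347.

15.5643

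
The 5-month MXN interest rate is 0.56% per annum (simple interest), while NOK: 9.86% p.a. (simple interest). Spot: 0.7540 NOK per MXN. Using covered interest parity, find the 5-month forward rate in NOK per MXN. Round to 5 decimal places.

0.78315

T = 5/12 years.
Growth of 1 NOK over T: 1 + 0.0986×5/12 = 1.0410833.
MXN accumulates by 1 + 0.0056×5/12 = 1.0023333.
CIP: F = S · (grow NOK)/(grow MXN) = 0.754 × 1.0410833/1.0023333 = 0.7831495 NOK per MXN.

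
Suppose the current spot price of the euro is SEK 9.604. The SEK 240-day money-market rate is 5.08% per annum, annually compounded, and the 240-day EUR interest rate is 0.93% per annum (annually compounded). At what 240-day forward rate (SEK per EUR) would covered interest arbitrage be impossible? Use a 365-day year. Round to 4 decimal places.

T = 240/365 years.
Growth of 1 SEK over T: (1 + 0.0508)^(240/365) = 1.0331186.
Growth of 1 EUR over T: (1 + 0.0093)^(240/365) = 1.0061054.
Forward (SEK per EUR) = 9.604 × 1.0331186 / 1.0061054 = 9.861860.

9.8619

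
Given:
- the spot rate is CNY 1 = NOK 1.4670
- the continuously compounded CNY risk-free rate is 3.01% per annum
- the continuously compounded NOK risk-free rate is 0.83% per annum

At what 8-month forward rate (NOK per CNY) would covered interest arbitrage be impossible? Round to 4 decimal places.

1.4458

T = 8/12 years.
NOK accumulates by e^(0.0083×8/12) = 1.0055487.
Growth of 1 CNY over T: e^(0.0301×8/12) = 1.0202694.
So F = 1.467 × 1.0055487 / 1.0202694 = 1.445834 (NOK/CNY).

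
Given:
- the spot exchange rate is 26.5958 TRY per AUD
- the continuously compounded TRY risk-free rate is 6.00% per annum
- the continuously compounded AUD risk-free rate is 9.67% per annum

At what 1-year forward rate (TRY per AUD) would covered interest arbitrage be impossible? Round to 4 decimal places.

25.6374

T = 1 year.
Growth of 1 TRY over T: e^(0.0600×1) = 1.06183655.
AUD accumulates by e^(0.0967×1) = 1.10152987.
CIP: F = S · (grow TRY)/(grow AUD) = 26.5958 × 1.06183655/1.10152987 = 25.637428 TRY per AUD.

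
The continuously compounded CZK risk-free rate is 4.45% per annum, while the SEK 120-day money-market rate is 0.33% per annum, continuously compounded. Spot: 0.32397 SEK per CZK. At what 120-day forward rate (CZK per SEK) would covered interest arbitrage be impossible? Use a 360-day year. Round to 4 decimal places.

T = 120/360 years.
Growth of 1 SEK over T: e^(0.0033×120/360) = 1.0011006.
CZK accumulates by e^(0.0445×120/360) = 1.0149439.
So F = 0.32397 × 1.0011006 / 1.0149439 = 0.3195512 (SEK/CZK).
Invert for CZK per SEK: 1 / 0.3195512 = 3.1294.

3.1294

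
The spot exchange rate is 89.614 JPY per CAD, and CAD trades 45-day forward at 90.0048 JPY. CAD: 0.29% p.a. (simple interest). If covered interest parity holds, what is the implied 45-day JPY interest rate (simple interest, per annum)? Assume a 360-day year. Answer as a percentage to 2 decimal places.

3.78%

T = 45/360 years.
By CIP, F/S equals the JPY-to-CAD growth ratio: 90.0048/89.614 = 1.0043609.
The CAD side grows by 1 + 0.0029×45/360 = 1.0003625.
Hence g_JPY = 1.004725.
r = (1.004725 − 1)/(45/360) = 0.037800 → 3.78%.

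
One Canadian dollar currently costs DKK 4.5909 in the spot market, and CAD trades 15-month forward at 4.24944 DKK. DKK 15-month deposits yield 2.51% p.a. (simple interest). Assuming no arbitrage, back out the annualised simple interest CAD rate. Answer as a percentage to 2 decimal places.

T = 15/12 years.
F/S = 4.24944/4.5909 = 0.9256224 = (growth of DKK) / (growth of CAD).
The DKK side grows by 1 + 0.0251×15/12 = 1.031375.
That pins the CAD growth at 1.1142503.
(1.1142503 − 1)/T = 0.091400, i.e. 9.14%.

9.14%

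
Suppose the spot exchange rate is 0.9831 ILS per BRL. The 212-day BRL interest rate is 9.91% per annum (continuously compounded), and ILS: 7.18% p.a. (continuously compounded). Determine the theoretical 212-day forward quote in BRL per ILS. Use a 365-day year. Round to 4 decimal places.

1.0334

T = 212/365 years.
ILS growth factor: e^(0.0718×212/365) = 1.0425848.
BRL growth factor: e^(0.0991×212/365) = 1.0592482.
CIP: F = S · (grow ILS)/(grow BRL) = 0.9831 × 1.0425848/1.0592482 = 0.9676345 ILS per BRL.
Invert for BRL per ILS: 1 / 0.9676345 = 1.0334.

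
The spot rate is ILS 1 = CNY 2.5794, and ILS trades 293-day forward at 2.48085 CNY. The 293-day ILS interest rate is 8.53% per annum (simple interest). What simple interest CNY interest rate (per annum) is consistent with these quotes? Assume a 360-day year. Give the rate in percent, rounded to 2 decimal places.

3.51%

T = 293/360 years.
By CIP, F/S equals the CNY-to-ILS growth ratio: 2.48085/2.5794 = 0.9617934.
ILS growth factor: 1 + 0.0853×293/360 = 1.0694247.
That pins the CNY growth at 1.0285656.
r = (1.0285656 − 1)/(293/360) = 0.035098 → 3.51%.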